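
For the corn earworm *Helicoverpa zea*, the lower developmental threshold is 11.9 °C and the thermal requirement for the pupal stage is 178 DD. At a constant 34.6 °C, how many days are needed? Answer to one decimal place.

Daily accumulation = 34.6 − 11.9 = 22.7 DD/day.
Duration = 178 / 22.7 = 7.841 ≈ 7.8 days.

7.8 days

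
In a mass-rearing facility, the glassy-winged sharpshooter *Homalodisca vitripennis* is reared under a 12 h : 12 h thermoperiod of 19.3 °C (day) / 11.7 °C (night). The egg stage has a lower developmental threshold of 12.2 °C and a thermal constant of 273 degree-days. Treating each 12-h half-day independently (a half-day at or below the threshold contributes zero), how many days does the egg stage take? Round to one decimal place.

Day half: max(0, 19.3 − 12.2) × 0.5 = 7.1 × 0.5 = 3.55 DD.
Night half: max(0, 11.7 − 12.2) × 0.5 = 0.0 × 0.5 = 0.00 DD.
Per 24 h: 3.55 DD/day.
Duration = 273 / 3.55 = 76.901 ≈ 76.9 days.

76.9 days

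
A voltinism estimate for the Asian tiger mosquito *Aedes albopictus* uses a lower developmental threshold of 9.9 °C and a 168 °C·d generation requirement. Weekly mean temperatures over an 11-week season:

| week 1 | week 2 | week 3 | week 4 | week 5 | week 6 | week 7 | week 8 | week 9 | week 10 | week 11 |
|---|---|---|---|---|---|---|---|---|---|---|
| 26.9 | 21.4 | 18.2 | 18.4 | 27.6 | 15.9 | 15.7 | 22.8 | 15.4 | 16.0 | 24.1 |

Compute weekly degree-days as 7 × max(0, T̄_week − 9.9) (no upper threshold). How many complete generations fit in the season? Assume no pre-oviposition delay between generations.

4 generations

Weekly DD (7 × max(0, T̄ − 9.9)): 119.0, 80.5, 58.1, 59.5, 123.9, 42.0, 40.6, 90.3, 38.5, 42.7, 99.4.
Season total = 794.5 DD.
Complete generations = ⌊794.5 / 168⌋ = 4.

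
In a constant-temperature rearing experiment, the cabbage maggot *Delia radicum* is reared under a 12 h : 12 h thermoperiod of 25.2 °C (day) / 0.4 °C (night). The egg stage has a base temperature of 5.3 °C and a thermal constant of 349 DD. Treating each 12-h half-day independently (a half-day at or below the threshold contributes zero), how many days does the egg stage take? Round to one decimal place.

35.1 days

Day half: max(0, 25.2 − 5.3) × 0.5 = 19.9 × 0.5 = 9.95 DD.
Night half: max(0, 0.4 − 5.3) × 0.5 = 0.0 × 0.5 = 0.00 DD.
Per 24 h: 9.95 DD/day.
Duration = 349 / 9.95 = 35.075 ≈ 35.1 days.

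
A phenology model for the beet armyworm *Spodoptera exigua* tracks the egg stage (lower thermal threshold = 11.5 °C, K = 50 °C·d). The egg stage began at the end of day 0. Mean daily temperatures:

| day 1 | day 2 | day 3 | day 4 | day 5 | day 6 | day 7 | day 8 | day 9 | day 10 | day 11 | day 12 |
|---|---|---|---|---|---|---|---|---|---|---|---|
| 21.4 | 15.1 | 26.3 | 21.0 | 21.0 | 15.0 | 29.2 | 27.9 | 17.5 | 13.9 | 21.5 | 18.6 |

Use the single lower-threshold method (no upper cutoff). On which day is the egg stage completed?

Daily DD above 11.5 °C: 9.9, 3.6, 14.8, 9.5, 9.5, 3.5, 17.7, 16.4, 6.0, 2.4, 10.0, 7.1.
Cumulative: 9.9, 13.5, 28.3, 37.8, 47.3, 50.8, 68.5, 84.9, 90.9, 93.3, 103.3, 110.4.
The total first reaches 50 DD on day 6.

day 6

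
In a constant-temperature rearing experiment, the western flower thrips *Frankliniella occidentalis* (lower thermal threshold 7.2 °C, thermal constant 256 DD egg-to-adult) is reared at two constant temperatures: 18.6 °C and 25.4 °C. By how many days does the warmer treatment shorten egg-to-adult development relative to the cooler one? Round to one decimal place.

At 18.6 °C: 256 / (18.6 − 7.2) = 256 / 11.4 = 22.456 d.
At 25.4 °C: 256 / (25.4 − 7.2) = 256 / 18.2 = 14.066 d.
Difference = |22.456 − 14.066| = 8.390 ≈ 8.4 days.

8.4 days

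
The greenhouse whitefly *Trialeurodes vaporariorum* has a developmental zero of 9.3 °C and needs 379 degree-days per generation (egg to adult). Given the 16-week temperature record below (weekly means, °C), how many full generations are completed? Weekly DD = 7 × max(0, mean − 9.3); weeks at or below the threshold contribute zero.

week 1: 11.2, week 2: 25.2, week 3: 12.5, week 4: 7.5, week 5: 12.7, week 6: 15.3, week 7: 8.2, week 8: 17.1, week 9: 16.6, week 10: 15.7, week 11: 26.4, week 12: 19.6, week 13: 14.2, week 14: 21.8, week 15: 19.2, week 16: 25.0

2 generations

Weekly DD (7 × max(0, T̄ − 9.3)): 13.3, 111.3, 22.4, 0.0, 23.8, 42.0, 0.0, 54.6, 51.1, 44.8, 119.7, 72.1, 34.3, 87.5, 69.3, 109.9.
Season total = 856.1 DD.
Complete generations = ⌊856.1 / 379⌋ = 2.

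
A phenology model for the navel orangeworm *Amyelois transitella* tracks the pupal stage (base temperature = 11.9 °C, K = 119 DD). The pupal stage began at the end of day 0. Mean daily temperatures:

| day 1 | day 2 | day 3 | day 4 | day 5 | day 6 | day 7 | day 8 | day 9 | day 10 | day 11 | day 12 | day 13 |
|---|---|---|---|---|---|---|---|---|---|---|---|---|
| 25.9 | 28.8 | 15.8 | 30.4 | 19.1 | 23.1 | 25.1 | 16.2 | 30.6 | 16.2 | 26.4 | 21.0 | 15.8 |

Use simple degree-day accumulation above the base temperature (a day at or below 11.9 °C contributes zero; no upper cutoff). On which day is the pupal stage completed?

day 11

Daily DD above 11.9 °C: 14.0, 16.9, 3.9, 18.5, 7.2, 11.2, 13.2, 4.3, 18.7, 4.3, 14.5, 9.1, 3.9.
Cumulative: 14.0, 30.9, 34.8, 53.3, 60.5, 71.7, 84.9, 89.2, 107.9, 112.2, 126.7, 135.8, 139.7.
The total first reaches 119 DD on day 11.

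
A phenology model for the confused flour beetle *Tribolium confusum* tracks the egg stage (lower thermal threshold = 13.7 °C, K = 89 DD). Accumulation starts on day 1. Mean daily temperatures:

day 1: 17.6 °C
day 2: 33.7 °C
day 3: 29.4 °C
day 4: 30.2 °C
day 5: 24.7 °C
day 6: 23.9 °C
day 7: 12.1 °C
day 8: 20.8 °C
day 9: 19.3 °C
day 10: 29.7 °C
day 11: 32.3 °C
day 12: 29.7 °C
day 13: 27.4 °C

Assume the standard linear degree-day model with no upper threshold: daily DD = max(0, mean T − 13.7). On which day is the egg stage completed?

day 9

Daily DD above 13.7 °C: 3.9, 20.0, 15.7, 16.5, 11.0, 10.2, 0.0, 7.1, 5.6, 16.0, 18.6, 16.0, 13.7.
Cumulative: 3.9, 23.9, 39.6, 56.1, 67.1, 77.3, 77.3, 84.4, 90.0, 106.0, 124.6, 140.6, 154.3.
The total first reaches 89 DD on day 9.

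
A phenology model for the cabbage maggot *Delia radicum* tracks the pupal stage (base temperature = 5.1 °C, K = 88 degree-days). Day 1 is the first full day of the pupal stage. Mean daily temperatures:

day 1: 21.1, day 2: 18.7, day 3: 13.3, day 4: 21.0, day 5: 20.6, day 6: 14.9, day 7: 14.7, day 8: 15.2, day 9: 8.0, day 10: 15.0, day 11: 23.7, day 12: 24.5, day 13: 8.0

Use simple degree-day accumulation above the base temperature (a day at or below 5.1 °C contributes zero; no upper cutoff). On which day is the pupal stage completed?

Daily DD above 5.1 °C: 16.0, 13.6, 8.2, 15.9, 15.5, 9.8, 9.6, 10.1, 2.9, 9.9, 18.6, 19.4, 2.9.
Cumulative: 16.0, 29.6, 37.8, 53.7, 69.2, 79.0, 88.6, 98.7, 101.6, 111.5, 130.1, 149.5, 152.4.
The total first reaches 88 DD on day 7.

day 7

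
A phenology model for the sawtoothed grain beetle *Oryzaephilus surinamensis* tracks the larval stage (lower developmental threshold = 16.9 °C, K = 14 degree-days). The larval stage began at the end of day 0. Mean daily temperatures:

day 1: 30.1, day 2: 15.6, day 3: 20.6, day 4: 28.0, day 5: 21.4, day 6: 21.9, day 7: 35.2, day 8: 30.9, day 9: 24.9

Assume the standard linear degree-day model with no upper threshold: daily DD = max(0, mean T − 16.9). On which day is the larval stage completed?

Daily DD above 16.9 °C: 13.2, 0.0, 3.7, 11.1, 4.5, 5.0, 18.3, 14.0, 8.0.
Cumulative: 13.2, 13.2, 16.9, 28.0, 32.5, 37.5, 55.8, 69.8, 77.8.
The total first reaches 14 DD on day 3.

day 3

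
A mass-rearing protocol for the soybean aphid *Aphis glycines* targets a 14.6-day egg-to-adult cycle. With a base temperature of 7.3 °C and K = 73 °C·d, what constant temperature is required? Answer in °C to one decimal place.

Required daily accumulation = 73 / 14.6 = 5.000 DD/day.
T = T_base + 5.000 = 7.3 + 5.000 = 12.300 ≈ 12.3 °C.

12.3 °C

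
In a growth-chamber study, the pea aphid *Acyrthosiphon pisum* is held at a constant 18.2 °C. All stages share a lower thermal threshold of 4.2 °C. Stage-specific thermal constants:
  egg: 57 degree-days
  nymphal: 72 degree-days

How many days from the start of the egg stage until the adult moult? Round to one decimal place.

Daily accumulation at 18.2 °C = 18.2 − 4.2 = 14.0 DD/day.
Total K = 57 + 72 = 129 DD.
Total duration = 129 / 14.0 = 9.214 ≈ 9.2 days.

9.2 days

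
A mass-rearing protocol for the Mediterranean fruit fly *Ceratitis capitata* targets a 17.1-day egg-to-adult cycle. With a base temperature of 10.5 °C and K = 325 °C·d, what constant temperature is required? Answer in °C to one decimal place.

29.5 °C

Required daily accumulation = 325 / 17.1 = 19.006 DD/day.
T = T_base + 19.006 = 10.5 + 19.006 = 29.506 ≈ 29.5 °C.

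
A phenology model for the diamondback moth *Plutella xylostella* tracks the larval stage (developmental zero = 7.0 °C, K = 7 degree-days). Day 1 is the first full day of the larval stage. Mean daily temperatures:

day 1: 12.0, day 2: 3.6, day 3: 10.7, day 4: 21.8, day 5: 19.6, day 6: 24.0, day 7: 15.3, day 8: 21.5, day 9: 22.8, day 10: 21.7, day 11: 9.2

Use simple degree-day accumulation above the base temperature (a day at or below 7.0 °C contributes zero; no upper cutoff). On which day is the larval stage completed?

Daily DD above 7.0 °C: 5.0, 0.0, 3.7, 14.8, 12.6, 17.0, 8.3, 14.5, 15.8, 14.7, 2.2.
Cumulative: 5.0, 5.0, 8.7, 23.5, 36.1, 53.1, 61.4, 75.9, 91.7, 106.4, 108.6.
The total first reaches 7 DD on day 3.

day 3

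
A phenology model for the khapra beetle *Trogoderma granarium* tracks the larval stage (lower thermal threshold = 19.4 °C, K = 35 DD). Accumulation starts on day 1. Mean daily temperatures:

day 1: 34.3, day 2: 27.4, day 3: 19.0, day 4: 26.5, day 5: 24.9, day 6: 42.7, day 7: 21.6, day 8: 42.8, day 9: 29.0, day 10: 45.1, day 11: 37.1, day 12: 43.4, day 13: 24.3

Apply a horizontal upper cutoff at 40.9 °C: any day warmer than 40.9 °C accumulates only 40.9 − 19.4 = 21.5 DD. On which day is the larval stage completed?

day 5

Daily DD above 19.4 °C (capped at 21.5): 14.9, 8.0, 0.0, 7.1, 5.5, 21.5, 2.2, 21.5, 9.6, 21.5, 17.7, 21.5, 4.9.
Cumulative: 14.9, 22.9, 22.9, 30.0, 35.5, 57.0, 59.2, 80.7, 90.3, 111.8, 129.5, 151.0, 155.9.
The total first reaches 35 DD on day 5.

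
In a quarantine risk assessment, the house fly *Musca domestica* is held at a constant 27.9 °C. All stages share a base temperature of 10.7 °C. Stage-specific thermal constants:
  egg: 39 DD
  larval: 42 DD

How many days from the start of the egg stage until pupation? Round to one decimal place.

4.7 days

Daily accumulation at 27.9 °C = 27.9 − 10.7 = 17.2 DD/day.
Total K = 39 + 42 = 81 DD.
Total duration = 81 / 17.2 = 4.709 ≈ 4.7 days.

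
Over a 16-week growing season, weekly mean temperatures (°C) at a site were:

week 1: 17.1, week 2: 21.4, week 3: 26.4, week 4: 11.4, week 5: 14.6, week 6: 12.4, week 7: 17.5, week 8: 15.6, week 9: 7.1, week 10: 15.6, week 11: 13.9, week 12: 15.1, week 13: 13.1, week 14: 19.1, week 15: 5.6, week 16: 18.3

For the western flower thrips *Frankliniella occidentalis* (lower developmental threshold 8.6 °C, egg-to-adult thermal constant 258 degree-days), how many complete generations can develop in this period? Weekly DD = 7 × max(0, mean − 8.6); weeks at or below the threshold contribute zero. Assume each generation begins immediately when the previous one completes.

Weekly DD (7 × max(0, T̄ − 8.6)): 59.5, 89.6, 124.6, 19.6, 42.0, 26.6, 62.3, 49.0, 0.0, 49.0, 37.1, 45.5, 31.5, 73.5, 0.0, 67.9.
Season total = 777.7 DD.
Complete generations = ⌊777.7 / 258⌋ = 3.

3 generations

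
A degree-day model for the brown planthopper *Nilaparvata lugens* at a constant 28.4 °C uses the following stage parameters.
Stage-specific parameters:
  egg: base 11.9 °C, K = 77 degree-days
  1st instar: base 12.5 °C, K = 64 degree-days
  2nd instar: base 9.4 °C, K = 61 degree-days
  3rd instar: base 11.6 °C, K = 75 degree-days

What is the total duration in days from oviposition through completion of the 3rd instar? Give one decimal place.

16.4 days

egg: 77 / (28.4 − 11.9) = 77 / 16.5 = 4.667 d.
1st instar: 64 / (28.4 − 12.5) = 64 / 15.9 = 4.025 d.
2nd instar: 61 / (28.4 − 9.4) = 61 / 19.0 = 3.211 d.
3rd instar: 75 / (28.4 − 11.6) = 75 / 16.8 = 4.464 d.
Sum = 16.367 ≈ 16.4 days.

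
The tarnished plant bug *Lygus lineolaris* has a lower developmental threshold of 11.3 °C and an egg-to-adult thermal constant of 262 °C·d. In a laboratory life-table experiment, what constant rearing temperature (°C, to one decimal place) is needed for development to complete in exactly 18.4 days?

Required daily accumulation = 262 / 18.4 = 14.239 DD/day.
T = T_base + 14.239 = 11.3 + 14.239 = 25.539 ≈ 25.5 °C.

25.5 °C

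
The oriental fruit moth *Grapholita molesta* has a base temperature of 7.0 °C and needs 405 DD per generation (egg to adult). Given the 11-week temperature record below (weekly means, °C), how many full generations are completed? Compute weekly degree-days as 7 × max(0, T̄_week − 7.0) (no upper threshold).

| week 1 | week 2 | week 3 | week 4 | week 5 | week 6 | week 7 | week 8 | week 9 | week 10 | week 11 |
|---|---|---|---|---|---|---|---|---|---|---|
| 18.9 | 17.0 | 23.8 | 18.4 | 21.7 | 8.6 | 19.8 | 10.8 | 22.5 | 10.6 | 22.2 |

2 generations

Weekly DD (7 × max(0, T̄ − 7.0)): 83.3, 70.0, 117.6, 79.8, 102.9, 11.2, 89.6, 26.6, 108.5, 25.2, 106.4.
Season total = 821.1 DD.
Complete generations = ⌊821.1 / 405⌋ = 2.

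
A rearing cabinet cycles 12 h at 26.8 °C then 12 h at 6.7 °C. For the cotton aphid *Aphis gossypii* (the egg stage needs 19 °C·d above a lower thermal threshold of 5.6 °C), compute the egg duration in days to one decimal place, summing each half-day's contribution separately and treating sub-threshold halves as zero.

1.7 days

Day half: max(0, 26.8 − 5.6) × 0.5 = 21.2 × 0.5 = 10.60 DD.
Night half: max(0, 6.7 − 5.6) × 0.5 = 1.1 × 0.5 = 0.55 DD.
Per 24 h: 11.15 DD/day.
Duration = 19 / 11.15 = 1.704 ≈ 1.7 days.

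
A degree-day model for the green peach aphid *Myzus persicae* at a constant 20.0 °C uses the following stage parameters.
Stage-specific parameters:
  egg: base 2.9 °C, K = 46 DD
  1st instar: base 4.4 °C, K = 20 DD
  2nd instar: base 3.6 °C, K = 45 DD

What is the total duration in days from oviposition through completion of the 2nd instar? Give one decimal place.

6.7 days

egg: 46 / (20.0 − 2.9) = 46 / 17.1 = 2.690 d.
1st instar: 20 / (20.0 − 4.4) = 20 / 15.6 = 1.282 d.
2nd instar: 45 / (20.0 − 3.6) = 45 / 16.4 = 2.744 d.
Sum = 6.716 ≈ 6.7 days.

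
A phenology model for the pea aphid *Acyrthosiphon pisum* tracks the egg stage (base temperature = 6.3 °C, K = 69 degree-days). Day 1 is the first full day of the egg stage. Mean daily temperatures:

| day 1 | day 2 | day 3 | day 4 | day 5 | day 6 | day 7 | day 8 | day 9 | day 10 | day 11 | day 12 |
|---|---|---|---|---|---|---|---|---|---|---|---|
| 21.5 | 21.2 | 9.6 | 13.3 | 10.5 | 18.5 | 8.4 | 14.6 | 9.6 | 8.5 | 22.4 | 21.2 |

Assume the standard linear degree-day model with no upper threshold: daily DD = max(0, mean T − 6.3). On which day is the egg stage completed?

day 9

Daily DD above 6.3 °C: 15.2, 14.9, 3.3, 7.0, 4.2, 12.2, 2.1, 8.3, 3.3, 2.2, 16.1, 14.9.
Cumulative: 15.2, 30.1, 33.4, 40.4, 44.6, 56.8, 58.9, 67.2, 70.5, 72.7, 88.8, 103.7.
The total first reaches 69 DD on day 9.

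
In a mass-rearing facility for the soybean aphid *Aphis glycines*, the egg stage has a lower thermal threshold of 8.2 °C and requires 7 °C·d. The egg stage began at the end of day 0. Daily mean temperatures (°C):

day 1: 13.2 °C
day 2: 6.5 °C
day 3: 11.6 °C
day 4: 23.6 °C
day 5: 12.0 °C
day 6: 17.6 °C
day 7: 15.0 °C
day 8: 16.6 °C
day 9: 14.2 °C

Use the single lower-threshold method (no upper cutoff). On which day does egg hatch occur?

Daily DD above 8.2 °C: 5.0, 0.0, 3.4, 15.4, 3.8, 9.4, 6.8, 8.4, 6.0.
Cumulative: 5.0, 5.0, 8.4, 23.8, 27.6, 37.0, 43.8, 52.2, 58.2.
The total first reaches 7 DD on day 3.

day 3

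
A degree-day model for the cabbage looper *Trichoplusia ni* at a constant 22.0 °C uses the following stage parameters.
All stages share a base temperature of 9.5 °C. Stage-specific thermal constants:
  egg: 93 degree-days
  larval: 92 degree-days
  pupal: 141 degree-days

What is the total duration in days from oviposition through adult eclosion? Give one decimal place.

Daily accumulation at 22.0 °C = 22.0 − 9.5 = 12.5 DD/day.
Total K = 93 + 92 + 141 = 326 DD.
Total duration = 326 / 12.5 = 26.080 ≈ 26.1 days.

26.1 days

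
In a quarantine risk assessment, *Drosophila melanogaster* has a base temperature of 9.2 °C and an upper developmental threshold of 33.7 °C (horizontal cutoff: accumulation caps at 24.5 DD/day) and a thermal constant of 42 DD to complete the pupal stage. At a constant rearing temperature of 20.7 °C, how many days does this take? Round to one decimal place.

3.7 days

Daily accumulation = 20.7 − 9.2 = 11.5 DD/day.
Duration = 42 / 11.5 = 3.652 ≈ 3.7 days.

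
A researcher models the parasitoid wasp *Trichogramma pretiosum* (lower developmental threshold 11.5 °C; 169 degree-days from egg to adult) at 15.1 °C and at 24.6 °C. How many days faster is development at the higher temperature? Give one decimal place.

34.0 days

At 15.1 °C: 169 / (15.1 − 11.5) = 169 / 3.6 = 46.944 d.
At 24.6 °C: 169 / (24.6 − 11.5) = 169 / 13.1 = 12.901 d.
Difference = |46.944 − 12.901| = 34.044 ≈ 34.0 days.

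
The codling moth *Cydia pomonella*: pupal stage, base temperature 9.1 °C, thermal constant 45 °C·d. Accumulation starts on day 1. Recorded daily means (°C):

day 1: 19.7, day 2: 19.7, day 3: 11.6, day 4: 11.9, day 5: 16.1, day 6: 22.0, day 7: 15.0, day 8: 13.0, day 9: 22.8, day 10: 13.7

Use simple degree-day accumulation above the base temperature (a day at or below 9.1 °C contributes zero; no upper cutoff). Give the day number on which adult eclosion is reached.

day 6

Daily DD above 9.1 °C: 10.6, 10.6, 2.5, 2.8, 7.0, 12.9, 5.9, 3.9, 13.7, 4.6.
Cumulative: 10.6, 21.2, 23.7, 26.5, 33.5, 46.4, 52.3, 56.2, 69.9, 74.5.
The total first reaches 45 DD on day 6.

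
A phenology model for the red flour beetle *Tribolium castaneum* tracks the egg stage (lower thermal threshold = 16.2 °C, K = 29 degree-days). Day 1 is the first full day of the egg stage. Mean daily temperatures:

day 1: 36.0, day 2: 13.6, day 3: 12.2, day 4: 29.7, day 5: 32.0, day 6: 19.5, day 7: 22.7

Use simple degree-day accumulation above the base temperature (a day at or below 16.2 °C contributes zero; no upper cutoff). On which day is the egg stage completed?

day 4

Daily DD above 16.2 °C: 19.8, 0.0, 0.0, 13.5, 15.8, 3.3, 6.5.
Cumulative: 19.8, 19.8, 19.8, 33.3, 49.1, 52.4, 58.9.
The total first reaches 29 DD on day 4.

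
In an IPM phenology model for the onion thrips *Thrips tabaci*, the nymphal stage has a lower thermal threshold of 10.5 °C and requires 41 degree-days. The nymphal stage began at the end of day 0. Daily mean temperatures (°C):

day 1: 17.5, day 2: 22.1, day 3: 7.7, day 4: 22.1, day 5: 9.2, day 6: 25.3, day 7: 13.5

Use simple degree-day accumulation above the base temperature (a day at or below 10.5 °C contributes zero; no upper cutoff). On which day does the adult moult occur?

day 6

Daily DD above 10.5 °C: 7.0, 11.6, 0.0, 11.6, 0.0, 14.8, 3.0.
Cumulative: 7.0, 18.6, 18.6, 30.2, 30.2, 45.0, 48.0.
The total first reaches 41 DD on day 6.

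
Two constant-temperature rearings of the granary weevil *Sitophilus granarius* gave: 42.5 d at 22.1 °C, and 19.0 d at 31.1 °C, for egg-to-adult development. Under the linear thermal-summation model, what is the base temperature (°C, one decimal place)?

14.8 °C

Equal thermal constants: D₁(T₁ − T_b) = D₂(T₂ − T_b).
42.5·(22.1 − T_b) = 19.0·(31.1 − T_b)
T_b = (42.5·22.1 − 19.0·31.1) / (42.5 − 19.0) = 348.35 / 23.5 = 14.823 °C ≈ 14.8 °C.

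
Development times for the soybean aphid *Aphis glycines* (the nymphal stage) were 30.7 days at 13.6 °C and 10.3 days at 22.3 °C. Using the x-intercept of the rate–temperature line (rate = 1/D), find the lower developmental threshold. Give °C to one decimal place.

9.2 °C

Linear rate model ⇒ the product D·(T − T_b) is constant across temperatures.
30.7·(13.6 − T_b) = 10.3·(22.3 − T_b)
T_b = (30.7·13.6 − 10.3·22.3) / (30.7 − 10.3) = 187.83 / 20.4 = 9.207 °C ≈ 9.2 °C.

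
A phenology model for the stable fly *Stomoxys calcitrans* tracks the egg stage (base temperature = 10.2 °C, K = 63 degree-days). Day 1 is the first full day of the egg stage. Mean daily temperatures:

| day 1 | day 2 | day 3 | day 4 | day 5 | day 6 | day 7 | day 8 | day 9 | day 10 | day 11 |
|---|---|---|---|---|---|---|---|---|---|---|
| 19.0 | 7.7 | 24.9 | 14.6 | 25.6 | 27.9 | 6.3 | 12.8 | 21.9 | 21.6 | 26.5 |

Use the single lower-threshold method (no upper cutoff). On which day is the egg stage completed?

day 8

Daily DD above 10.2 °C: 8.8, 0.0, 14.7, 4.4, 15.4, 17.7, 0.0, 2.6, 11.7, 11.4, 16.3.
Cumulative: 8.8, 8.8, 23.5, 27.9, 43.3, 61.0, 61.0, 63.6, 75.3, 86.7, 103.0.
The total first reaches 63 DD on day 8.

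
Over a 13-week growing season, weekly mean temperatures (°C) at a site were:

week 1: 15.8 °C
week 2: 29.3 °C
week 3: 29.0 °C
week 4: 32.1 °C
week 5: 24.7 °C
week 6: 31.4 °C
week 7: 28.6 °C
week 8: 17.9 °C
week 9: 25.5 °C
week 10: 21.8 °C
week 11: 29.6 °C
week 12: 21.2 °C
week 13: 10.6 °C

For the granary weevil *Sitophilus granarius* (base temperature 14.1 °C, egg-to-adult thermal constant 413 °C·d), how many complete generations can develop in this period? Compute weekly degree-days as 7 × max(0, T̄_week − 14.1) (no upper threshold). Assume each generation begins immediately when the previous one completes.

2 generations

Weekly DD (7 × max(0, T̄ − 14.1)): 11.9, 106.4, 104.3, 126.0, 74.2, 121.1, 101.5, 26.6, 79.8, 53.9, 108.5, 49.7, 0.0.
Season total = 963.9 DD.
Complete generations = ⌊963.9 / 413⌋ = 2.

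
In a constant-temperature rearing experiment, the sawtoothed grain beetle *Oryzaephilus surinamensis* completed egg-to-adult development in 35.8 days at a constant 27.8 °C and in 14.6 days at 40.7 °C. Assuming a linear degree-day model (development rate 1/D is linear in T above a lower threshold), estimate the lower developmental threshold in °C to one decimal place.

18.9 °C

Linear rate model ⇒ the product D·(T − T_b) is constant across temperatures.
35.8·(27.8 − T_b) = 14.6·(40.7 − T_b)
T_b = (35.8·27.8 − 14.6·40.7) / (35.8 − 14.6) = 401.02 / 21.2 = 18.916 °C ≈ 18.9 °C.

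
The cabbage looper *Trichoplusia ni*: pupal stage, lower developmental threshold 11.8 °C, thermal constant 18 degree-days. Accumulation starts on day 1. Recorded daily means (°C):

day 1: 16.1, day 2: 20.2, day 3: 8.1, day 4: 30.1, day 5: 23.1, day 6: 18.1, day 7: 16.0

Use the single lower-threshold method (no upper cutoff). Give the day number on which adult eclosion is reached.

Daily DD above 11.8 °C: 4.3, 8.4, 0.0, 18.3, 11.3, 6.3, 4.2.
Cumulative: 4.3, 12.7, 12.7, 31.0, 42.3, 48.6, 52.8.
The total first reaches 18 DD on day 4.

day 4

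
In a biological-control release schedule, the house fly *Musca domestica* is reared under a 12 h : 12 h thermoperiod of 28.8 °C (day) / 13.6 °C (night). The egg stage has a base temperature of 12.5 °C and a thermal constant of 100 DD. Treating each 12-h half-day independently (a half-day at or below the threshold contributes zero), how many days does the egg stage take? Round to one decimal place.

Day half: max(0, 28.8 − 12.5) × 0.5 = 16.3 × 0.5 = 8.15 DD.
Night half: max(0, 13.6 − 12.5) × 0.5 = 1.1 × 0.5 = 0.55 DD.
Per 24 h: 8.70 DD/day.
Duration = 100 / 8.70 = 11.494 ≈ 11.5 days.

11.5 days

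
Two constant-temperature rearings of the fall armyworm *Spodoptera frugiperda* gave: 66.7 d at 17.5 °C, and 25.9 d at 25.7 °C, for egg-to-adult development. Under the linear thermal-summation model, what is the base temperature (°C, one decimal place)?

12.3 °C

Linear rate model ⇒ the product D·(T − T_b) is constant across temperatures.
66.7·(17.5 − T_b) = 25.9·(25.7 − T_b)
T_b = (66.7·17.5 − 25.9·25.7) / (66.7 − 25.9) = 501.62 / 40.8 = 12.295 °C ≈ 12.3 °C.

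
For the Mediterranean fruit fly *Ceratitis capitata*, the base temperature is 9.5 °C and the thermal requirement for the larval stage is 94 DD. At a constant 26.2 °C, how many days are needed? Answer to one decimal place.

Daily accumulation = 26.2 − 9.5 = 16.7 DD/day.
Duration = 94 / 16.7 = 5.629 ≈ 5.6 days.

5.6 days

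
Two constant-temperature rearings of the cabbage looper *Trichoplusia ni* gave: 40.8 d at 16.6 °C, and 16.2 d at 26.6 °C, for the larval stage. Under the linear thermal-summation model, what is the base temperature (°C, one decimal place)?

Equal thermal constants: D₁(T₁ − T_b) = D₂(T₂ − T_b).
40.8·(16.6 − T_b) = 16.2·(26.6 − T_b)
T_b = (40.8·16.6 − 16.2·26.6) / (40.8 − 16.2) = 246.36 / 24.6 = 10.015 °C ≈ 10.0 °C.

10.0 °C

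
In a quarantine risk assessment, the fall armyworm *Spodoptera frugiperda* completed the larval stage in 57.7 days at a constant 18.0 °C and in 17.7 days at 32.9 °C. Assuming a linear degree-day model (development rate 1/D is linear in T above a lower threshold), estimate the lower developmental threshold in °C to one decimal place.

11.4 °C

Linear rate model ⇒ the product D·(T − T_b) is constant across temperatures.
57.7·(18.0 − T_b) = 17.7·(32.9 − T_b)
T_b = (57.7·18.0 − 17.7·32.9) / (57.7 − 17.7) = 456.27 / 40.0 = 11.407 °C ≈ 11.4 °C.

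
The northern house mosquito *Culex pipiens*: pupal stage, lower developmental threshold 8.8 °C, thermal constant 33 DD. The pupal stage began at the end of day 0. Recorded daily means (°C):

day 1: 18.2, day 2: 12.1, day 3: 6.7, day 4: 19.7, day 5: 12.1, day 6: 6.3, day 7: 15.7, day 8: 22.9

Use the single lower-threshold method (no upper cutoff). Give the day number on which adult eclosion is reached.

day 7

Daily DD above 8.8 °C: 9.4, 3.3, 0.0, 10.9, 3.3, 0.0, 6.9, 14.1.
Cumulative: 9.4, 12.7, 12.7, 23.6, 26.9, 26.9, 33.8, 47.9.
The total first reaches 33 DD on day 7.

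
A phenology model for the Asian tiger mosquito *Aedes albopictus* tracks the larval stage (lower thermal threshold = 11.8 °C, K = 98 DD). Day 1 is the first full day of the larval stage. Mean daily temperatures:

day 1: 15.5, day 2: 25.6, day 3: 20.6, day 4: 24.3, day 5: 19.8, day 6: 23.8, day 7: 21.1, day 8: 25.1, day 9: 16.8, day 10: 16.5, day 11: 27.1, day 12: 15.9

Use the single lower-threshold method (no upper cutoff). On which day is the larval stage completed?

Daily DD above 11.8 °C: 3.7, 13.8, 8.8, 12.5, 8.0, 12.0, 9.3, 13.3, 5.0, 4.7, 15.3, 4.1.
Cumulative: 3.7, 17.5, 26.3, 38.8, 46.8, 58.8, 68.1, 81.4, 86.4, 91.1, 106.4, 110.5.
The total first reaches 98 DD on day 11.

day 11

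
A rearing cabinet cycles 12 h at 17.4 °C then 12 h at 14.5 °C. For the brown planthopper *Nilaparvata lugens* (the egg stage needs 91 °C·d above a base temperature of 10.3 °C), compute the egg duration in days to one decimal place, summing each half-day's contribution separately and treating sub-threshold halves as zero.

16.1 days

Day half: max(0, 17.4 − 10.3) × 0.5 = 7.1 × 0.5 = 3.55 DD.
Night half: max(0, 14.5 − 10.3) × 0.5 = 4.2 × 0.5 = 2.10 DD.
Per 24 h: 5.65 DD/day.
Duration = 91 / 5.65 = 16.106 ≈ 16.1 days.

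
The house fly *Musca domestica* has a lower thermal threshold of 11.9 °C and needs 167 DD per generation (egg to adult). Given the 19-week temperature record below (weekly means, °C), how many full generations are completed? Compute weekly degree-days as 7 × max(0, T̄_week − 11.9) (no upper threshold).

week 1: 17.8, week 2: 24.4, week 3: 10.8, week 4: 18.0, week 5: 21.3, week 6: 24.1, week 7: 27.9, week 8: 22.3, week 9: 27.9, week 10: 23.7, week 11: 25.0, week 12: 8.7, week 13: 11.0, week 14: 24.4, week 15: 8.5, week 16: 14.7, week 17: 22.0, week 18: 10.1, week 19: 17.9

6 generations

Weekly DD (7 × max(0, T̄ − 11.9)): 41.3, 87.5, 0.0, 42.7, 65.8, 85.4, 112.0, 72.8, 112.0, 82.6, 91.7, 0.0, 0.0, 87.5, 0.0, 19.6, 70.7, 0.0, 42.0.
Season total = 1013.6 DD.
Complete generations = ⌊1013.6 / 167⌋ = 6.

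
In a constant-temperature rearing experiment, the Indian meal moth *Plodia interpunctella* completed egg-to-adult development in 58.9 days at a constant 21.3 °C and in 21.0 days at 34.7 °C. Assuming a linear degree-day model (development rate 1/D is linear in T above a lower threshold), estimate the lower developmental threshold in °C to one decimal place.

13.9 °C

Linear rate model ⇒ the product D·(T − T_b) is constant across temperatures.
58.9·(21.3 − T_b) = 21.0·(34.7 − T_b)
T_b = (58.9·21.3 − 21.0·34.7) / (58.9 − 21.0) = 525.87 / 37.9 = 13.875 °C ≈ 13.9 °C.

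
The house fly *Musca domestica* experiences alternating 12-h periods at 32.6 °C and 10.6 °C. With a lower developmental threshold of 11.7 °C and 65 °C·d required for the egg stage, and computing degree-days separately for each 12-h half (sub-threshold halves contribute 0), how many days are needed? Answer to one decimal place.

6.2 days

Day half: max(0, 32.6 − 11.7) × 0.5 = 20.9 × 0.5 = 10.45 DD.
Night half: max(0, 10.6 − 11.7) × 0.5 = 0.0 × 0.5 = 0.00 DD.
Per 24 h: 10.45 DD/day.
Duration = 65 / 10.45 = 6.220 ≈ 6.2 days.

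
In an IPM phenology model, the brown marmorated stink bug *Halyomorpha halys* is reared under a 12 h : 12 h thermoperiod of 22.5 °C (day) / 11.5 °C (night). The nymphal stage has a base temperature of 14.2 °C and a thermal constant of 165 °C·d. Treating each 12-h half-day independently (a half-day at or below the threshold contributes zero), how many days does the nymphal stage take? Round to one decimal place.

39.8 days

Day half: max(0, 22.5 − 14.2) × 0.5 = 8.3 × 0.5 = 4.15 DD.
Night half: max(0, 11.5 − 14.2) × 0.5 = 0.0 × 0.5 = 0.00 DD.
Per 24 h: 4.15 DD/day.
Duration = 165 / 4.15 = 39.759 ≈ 39.8 days.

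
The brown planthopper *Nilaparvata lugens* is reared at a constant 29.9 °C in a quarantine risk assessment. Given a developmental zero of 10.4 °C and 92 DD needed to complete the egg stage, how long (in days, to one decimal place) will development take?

4.7 days

Daily accumulation = 29.9 − 10.4 = 19.5 DD/day.
Duration = 92 / 19.5 = 4.718 ≈ 4.7 days.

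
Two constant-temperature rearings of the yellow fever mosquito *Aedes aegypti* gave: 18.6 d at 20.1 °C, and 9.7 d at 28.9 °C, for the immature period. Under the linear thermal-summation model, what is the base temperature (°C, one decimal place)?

10.5 °C

Linear rate model ⇒ the product D·(T − T_b) is constant across temperatures.
18.6·(20.1 − T_b) = 9.7·(28.9 − T_b)
T_b = (18.6·20.1 − 9.7·28.9) / (18.6 − 9.7) = 93.53 / 8.9 = 10.509 °C ≈ 10.5 °C.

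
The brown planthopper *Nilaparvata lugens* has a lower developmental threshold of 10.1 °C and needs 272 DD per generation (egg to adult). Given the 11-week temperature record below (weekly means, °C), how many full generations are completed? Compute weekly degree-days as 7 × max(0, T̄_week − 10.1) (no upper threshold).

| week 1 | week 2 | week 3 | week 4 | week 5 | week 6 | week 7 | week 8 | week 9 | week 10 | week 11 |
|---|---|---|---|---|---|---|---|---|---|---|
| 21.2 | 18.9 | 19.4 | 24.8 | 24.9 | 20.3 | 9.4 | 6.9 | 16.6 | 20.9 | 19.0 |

2 generations

Weekly DD (7 × max(0, T̄ − 10.1)): 77.7, 61.6, 65.1, 102.9, 103.6, 71.4, 0.0, 0.0, 45.5, 75.6, 62.3.
Season total = 665.7 DD.
Complete generations = ⌊665.7 / 272⌋ = 2.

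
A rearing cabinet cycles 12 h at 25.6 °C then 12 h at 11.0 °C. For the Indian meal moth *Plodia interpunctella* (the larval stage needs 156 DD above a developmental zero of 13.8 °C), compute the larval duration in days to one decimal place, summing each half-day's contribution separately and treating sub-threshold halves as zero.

26.4 days

Day half: max(0, 25.6 − 13.8) × 0.5 = 11.8 × 0.5 = 5.90 DD.
Night half: max(0, 11.0 − 13.8) × 0.5 = 0.0 × 0.5 = 0.00 DD.
Per 24 h: 5.90 DD/day.
Duration = 156 / 5.90 = 26.441 ≈ 26.4 days.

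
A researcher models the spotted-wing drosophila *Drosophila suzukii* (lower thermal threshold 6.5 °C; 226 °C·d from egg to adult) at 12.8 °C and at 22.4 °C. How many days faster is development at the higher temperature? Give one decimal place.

21.7 days

At 12.8 °C: 226 / (12.8 − 6.5) = 226 / 6.3 = 35.873 d.
At 22.4 °C: 226 / (22.4 − 6.5) = 226 / 15.9 = 14.214 d.
Difference = |35.873 − 14.214| = 21.659 ≈ 21.7 days.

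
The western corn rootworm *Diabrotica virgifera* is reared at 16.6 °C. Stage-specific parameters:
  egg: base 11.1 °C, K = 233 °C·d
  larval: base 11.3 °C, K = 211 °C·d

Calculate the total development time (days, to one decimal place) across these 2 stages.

82.2 days

egg: 233 / (16.6 − 11.1) = 233 / 5.5 = 42.364 d.
larval: 211 / (16.6 − 11.3) = 211 / 5.3 = 39.811 d.
Sum = 82.175 ≈ 82.2 days.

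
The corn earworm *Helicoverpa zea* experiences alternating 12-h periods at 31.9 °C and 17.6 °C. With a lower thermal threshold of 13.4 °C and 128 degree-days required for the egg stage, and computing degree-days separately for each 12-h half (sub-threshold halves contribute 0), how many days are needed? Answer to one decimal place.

11.3 days

Day half: max(0, 31.9 − 13.4) × 0.5 = 18.5 × 0.5 = 9.25 DD.
Night half: max(0, 17.6 − 13.4) × 0.5 = 4.2 × 0.5 = 2.10 DD.
Per 24 h: 11.35 DD/day.
Duration = 128 / 11.35 = 11.278 ≈ 11.3 days.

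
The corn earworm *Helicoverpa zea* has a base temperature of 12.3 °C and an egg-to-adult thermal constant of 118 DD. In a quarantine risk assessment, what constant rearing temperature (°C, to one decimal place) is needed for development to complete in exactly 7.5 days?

28.0 °C

Required daily accumulation = 118 / 7.5 = 15.733 DD/day.
T = T_base + 15.733 = 12.3 + 15.733 = 28.033 ≈ 28.0 °C.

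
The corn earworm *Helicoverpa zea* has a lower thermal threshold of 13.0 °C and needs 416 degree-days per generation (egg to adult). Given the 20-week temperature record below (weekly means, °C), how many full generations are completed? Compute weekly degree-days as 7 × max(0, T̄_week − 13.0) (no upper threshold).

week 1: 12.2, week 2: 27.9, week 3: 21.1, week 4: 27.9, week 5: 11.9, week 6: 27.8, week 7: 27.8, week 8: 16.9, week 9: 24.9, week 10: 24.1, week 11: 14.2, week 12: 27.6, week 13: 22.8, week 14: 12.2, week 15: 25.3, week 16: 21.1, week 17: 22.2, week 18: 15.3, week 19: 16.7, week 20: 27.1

Weekly DD (7 × max(0, T̄ − 13.0)): 0.0, 104.3, 56.7, 104.3, 0.0, 103.6, 103.6, 27.3, 83.3, 77.7, 8.4, 102.2, 68.6, 0.0, 86.1, 56.7, 64.4, 16.1, 25.9, 98.7.
Season total = 1187.9 DD.
Complete generations = ⌊1187.9 / 416⌋ = 2.

2 generations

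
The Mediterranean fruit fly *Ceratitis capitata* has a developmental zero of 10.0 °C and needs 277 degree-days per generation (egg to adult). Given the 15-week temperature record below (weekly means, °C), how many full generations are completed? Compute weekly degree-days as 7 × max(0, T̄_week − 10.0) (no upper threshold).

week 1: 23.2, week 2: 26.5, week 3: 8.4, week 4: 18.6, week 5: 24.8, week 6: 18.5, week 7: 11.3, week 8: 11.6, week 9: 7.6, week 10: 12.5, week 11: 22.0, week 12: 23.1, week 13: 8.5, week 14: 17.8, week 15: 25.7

2 generations

Weekly DD (7 × max(0, T̄ − 10.0)): 92.4, 115.5, 0.0, 60.2, 103.6, 59.5, 9.1, 11.2, 0.0, 17.5, 84.0, 91.7, 0.0, 54.6, 109.9.
Season total = 809.2 DD.
Complete generations = ⌊809.2 / 277⌋ = 2.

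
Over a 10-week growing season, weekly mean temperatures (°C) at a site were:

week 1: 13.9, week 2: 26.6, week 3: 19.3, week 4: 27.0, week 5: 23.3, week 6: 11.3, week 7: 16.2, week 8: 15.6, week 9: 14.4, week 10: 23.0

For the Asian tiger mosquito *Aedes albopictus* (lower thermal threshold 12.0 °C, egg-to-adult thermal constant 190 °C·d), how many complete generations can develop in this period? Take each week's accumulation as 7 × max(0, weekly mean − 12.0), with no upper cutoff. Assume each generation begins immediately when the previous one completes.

2 generations

Weekly DD (7 × max(0, T̄ − 12.0)): 13.3, 102.2, 51.1, 105.0, 79.1, 0.0, 29.4, 25.2, 16.8, 77.0.
Season total = 499.1 DD.
Complete generations = ⌊499.1 / 190⌋ = 2.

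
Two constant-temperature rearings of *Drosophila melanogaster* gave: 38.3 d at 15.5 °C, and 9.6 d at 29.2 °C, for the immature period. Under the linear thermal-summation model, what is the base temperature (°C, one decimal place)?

10.9 °C

Equal thermal constants: D₁(T₁ − T_b) = D₂(T₂ − T_b).
38.3·(15.5 − T_b) = 9.6·(29.2 − T_b)
T_b = (38.3·15.5 − 9.6·29.2) / (38.3 − 9.6) = 313.33 / 28.7 = 10.917 °C ≈ 10.9 °C.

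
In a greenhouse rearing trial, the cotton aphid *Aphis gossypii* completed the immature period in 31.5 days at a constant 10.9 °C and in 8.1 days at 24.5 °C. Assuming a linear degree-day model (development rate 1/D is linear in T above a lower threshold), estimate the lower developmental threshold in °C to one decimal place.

6.2 °C

Equal thermal constants: D₁(T₁ − T_b) = D₂(T₂ − T_b).
31.5·(10.9 − T_b) = 8.1·(24.5 − T_b)
T_b = (31.5·10.9 − 8.1·24.5) / (31.5 − 8.1) = 144.90 / 23.4 = 6.192 °C ≈ 6.2 °C.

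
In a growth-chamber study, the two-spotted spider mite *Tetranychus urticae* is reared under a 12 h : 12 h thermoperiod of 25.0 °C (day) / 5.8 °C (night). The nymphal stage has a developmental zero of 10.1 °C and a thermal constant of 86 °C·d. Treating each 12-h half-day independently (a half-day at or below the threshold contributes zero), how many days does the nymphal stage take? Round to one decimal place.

Day half: max(0, 25.0 − 10.1) × 0.5 = 14.9 × 0.5 = 7.45 DD.
Night half: max(0, 5.8 − 10.1) × 0.5 = 0.0 × 0.5 = 0.00 DD.
Per 24 h: 7.45 DD/day.
Duration = 86 / 7.45 = 11.544 ≈ 11.5 days.

11.5 days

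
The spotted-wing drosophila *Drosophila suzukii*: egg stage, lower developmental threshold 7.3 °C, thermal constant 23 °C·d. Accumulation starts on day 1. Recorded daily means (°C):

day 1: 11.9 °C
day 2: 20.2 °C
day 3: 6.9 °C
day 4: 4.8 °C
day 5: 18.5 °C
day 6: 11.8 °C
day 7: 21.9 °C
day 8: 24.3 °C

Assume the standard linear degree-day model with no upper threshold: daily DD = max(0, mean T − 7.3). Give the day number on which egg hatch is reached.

Daily DD above 7.3 °C: 4.6, 12.9, 0.0, 0.0, 11.2, 4.5, 14.6, 17.0.
Cumulative: 4.6, 17.5, 17.5, 17.5, 28.7, 33.2, 47.8, 64.8.
The total first reaches 23 DD on day 5.

day 5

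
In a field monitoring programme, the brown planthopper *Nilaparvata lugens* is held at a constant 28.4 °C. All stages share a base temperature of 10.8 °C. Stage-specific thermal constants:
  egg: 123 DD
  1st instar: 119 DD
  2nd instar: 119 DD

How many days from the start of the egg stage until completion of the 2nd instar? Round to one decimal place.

20.5 days

Daily accumulation at 28.4 °C = 28.4 − 10.8 = 17.6 DD/day.
Total K = 123 + 119 + 119 = 361 DD.
Total duration = 361 / 17.6 = 20.511 ≈ 20.5 days.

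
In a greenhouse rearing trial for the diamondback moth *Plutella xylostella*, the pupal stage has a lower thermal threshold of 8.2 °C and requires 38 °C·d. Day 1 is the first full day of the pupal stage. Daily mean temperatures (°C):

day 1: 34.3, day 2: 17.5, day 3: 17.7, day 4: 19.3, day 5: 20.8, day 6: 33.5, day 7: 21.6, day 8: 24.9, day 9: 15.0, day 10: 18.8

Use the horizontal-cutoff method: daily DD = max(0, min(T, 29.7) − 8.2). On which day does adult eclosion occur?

Daily DD above 8.2 °C (capped at 21.5): 21.5, 9.3, 9.5, 11.1, 12.6, 21.5, 13.4, 16.7, 6.8, 10.6.
Cumulative: 21.5, 30.8, 40.3, 51.4, 64.0, 85.5, 98.9, 115.6, 122.4, 133.0.
The total first reaches 38 DD on day 3.

day 3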